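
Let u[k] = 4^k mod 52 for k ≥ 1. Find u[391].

We have u[1] = 4,  u[2] = 16,  u[3] = 12,  u[4] = 48,  u[5] = 36,  u[6] = 40,  u[7] = 4.
The sequence repeats with period 6.
So u[391] = u[1 + ((391-1) mod 6)] = u[1] = 4.

4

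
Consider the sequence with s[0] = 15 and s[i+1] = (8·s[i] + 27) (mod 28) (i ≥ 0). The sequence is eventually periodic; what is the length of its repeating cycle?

7

We have s[0] = 15,  s[1] = 7,  s[2] = 27,  s[3] = 19,  s[4] = 11,  s[5] = 3,  s[6] = 23,  s[7] = 15.
Since s[7] = s[0] = 15, the sequence is periodic with period 7.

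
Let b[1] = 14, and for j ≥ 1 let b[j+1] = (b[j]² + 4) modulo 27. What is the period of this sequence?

Listing terms: b[1] = 14,  b[2] = 11,  b[3] = 17,  b[4] = 23,  b[5] = 20,  b[6] = 26,  b[7] = 5,  b[8] = 2,  b[9] = 8,  b[10] = 14.
Since b[10] = b[1] = 14, the sequence is periodic with period 9.

9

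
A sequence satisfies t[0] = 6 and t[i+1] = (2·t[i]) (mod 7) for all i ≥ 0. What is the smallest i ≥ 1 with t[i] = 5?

Computing terms: t[0] = 6; t[1] = 5; t[2] = 3; t[3] = 6.
Since t[3] = t[0] = 6, the sequence is periodic with period 3.
The value 5 first appears (with i ≥ 1) at t[1].

1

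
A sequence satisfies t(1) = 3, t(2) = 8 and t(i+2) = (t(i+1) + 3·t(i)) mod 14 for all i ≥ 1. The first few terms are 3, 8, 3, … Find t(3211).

Computing terms: t(1) = 3; t(2) = 8; t(3) = 3; t(4) = 13; t(5) = 8; t(6) = 5; t(7) = 1; t(8) = 2; t(9) = 5; t(10) = 11; t(11) = 12; t(12) = 3; t(13) = 11; t(14) = 6; t(15) = 11; t(16) = 1; t(17) = 6; t(18) = 9; t(19) = 13; t(20) = 12; t(21) = 9; t(22) = 3; t(23) = 2; t(24) = 11; t(25) = 3; t(26) = 8.
The sequence repeats with period 24.
So t(3211) = t(1 + ((3211-1) mod 24)) = t(19) = 13.

13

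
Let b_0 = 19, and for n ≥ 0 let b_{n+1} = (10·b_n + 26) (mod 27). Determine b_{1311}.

b_0 = 19, b_1 = 0, b_2 = 26, b_3 = 16, b_4 = 24, b_5 = 23, b_6 = 13, b_7 = 21, b_8 = 20, b_9 = 10, b_{10} = 18, b_{11} = 17, b_{12} = 7, b_{13} = 15, b_{14} = 14, b_{15} = 4, b_{16} = 12, b_{17} = 11, b_{18} = 1, b_{19} = 9, b_{20} = 8, b_{21} = 25, b_{22} = 6, b_{23} = 5, b_{24} = 22, b_{25} = 3, b_{26} = 2, b_{27} = 19.
Since b_{27} = b_0 = 19, the sequence is periodic with period 27.
(1311 - 0) mod 27 = 15, so b_{1311} = b_{15} = 4.

4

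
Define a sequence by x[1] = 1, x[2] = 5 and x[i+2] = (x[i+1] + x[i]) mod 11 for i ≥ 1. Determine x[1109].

8

Listing terms: x[1] = 1, x[2] = 5, x[3] = 6, x[4] = 0, x[5] = 6, x[6] = 6, x[7] = 1, x[8] = 7, x[9] = 8, x[10] = 4, x[11] = 1, x[12] = 5.
The sequence repeats with period 10.
(1109 - 1) mod 10 = 8, so x[1109] = x[9] = 8.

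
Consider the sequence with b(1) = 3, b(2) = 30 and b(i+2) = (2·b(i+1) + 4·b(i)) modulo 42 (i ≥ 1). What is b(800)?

24

We have b(1) = 3; b(2) = 30; b(3) = 30; b(4) = 12; b(5) = 18; b(6) = 0; b(7) = 30; b(8) = 18; b(9) = 30; b(10) = 6; b(11) = 6; b(12) = 36; b(13) = 12; b(14) = 0; b(15) = 6; b(16) = 12; b(17) = 6; b(18) = 18; b(19) = 18; b(20) = 24; b(21) = 36; b(22) = 0; b(23) = 18; b(24) = 36; b(25) = 18; b(26) = 12; b(27) = 12; b(28) = 30; b(29) = 24; b(30) = 0; b(31) = 12; b(32) = 24; b(33) = 12; b(34) = 36; b(35) = 36; b(36) = 6; b(37) = 30; b(38) = 0; b(39) = 36; b(40) = 30; b(41) = 36; b(42) = 24; b(43) = 24; b(44) = 18; b(45) = 6; b(46) = 0; b(47) = 24; b(48) = 6; b(49) = 24; b(50) = 30; b(51) = 30.
Since (b(50), b(51)) = (b(2), b(3)) = (30, 30) (two consecutive terms determine the rest), the sequence is eventually periodic: after a pre-period of length 1 it cycles with period 48.
For i ≥ 2, b(i) depends only on (i - 2) mod 48. (800 - 2) mod 48 = 30, so b(800) = b(32) = 24.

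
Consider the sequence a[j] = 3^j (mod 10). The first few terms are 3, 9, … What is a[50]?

9

Listing terms: a[1] = 3, a[2] = 9, a[3] = 7, a[4] = 1, a[5] = 3.
The sequence repeats with period 4.
(50 - 1) mod 4 = 1, so a[50] = a[2] = 9.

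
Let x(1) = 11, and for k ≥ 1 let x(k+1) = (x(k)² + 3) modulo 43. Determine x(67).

Computing terms: x(1) = 11; x(2) = 38; x(3) = 28; x(4) = 13; x(5) = 0; x(6) = 3; x(7) = 12; x(8) = 18; x(9) = 26; x(10) = 34; x(11) = 41; x(12) = 7; x(13) = 9; x(14) = 41.
Since x(14) = x(11) = 41, the sequence is eventually periodic: after a pre-period of length 10 it cycles with period 3.
For k ≥ 11, x(k) depends only on (k - 11) mod 3. (67 - 11) mod 3 = 2, so x(67) = x(13) = 9.

9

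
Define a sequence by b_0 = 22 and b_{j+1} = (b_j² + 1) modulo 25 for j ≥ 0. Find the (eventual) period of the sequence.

3

Computing terms: b_0 = 22,  b_1 = 10,  b_2 = 1,  b_3 = 2,  b_4 = 5,  b_5 = 1.
Since b_5 = b_2 = 1, the sequence is eventually periodic: after a pre-period of length 2 it cycles with period 3.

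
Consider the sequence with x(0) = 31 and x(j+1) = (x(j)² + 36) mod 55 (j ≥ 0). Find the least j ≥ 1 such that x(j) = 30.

We have x(0) = 31, x(1) = 7, x(2) = 30, x(3) = 1, x(4) = 37, x(5) = 30.
Since x(5) = x(2) = 30, the sequence is eventually periodic: after a pre-period of length 2 it cycles with period 3.
The value 30 first appears (with j ≥ 1) at x(2).

2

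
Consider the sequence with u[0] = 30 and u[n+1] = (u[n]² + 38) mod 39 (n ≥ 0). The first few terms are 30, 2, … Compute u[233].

29

u[0] = 30,  u[1] = 2,  u[2] = 3,  u[3] = 8,  u[4] = 24,  u[5] = 29,  u[6] = 21,  u[7] = 11,  u[8] = 3.
Since u[8] = u[2] = 3, the sequence is eventually periodic: after a pre-period of length 2 it cycles with period 6.
For n ≥ 2, u[n] depends only on (n - 2) mod 6. (233 - 2) mod 6 = 3, so u[233] = u[5] = 29.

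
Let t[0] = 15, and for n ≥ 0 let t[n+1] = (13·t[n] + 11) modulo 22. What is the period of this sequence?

10

Listing terms: t[0] = 15,  t[1] = 8,  t[2] = 5,  t[3] = 10,  t[4] = 9,  t[5] = 18,  t[6] = 3,  t[7] = 6,  t[8] = 1,  t[9] = 2,  t[10] = 15.
The sequence repeats with period 10.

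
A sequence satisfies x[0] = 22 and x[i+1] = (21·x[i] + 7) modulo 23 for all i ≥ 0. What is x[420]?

x[0] = 22; x[1] = 9; x[2] = 12; x[3] = 6; x[4] = 18; x[5] = 17; x[6] = 19; x[7] = 15; x[8] = 0; x[9] = 7; x[10] = 16; x[11] = 21; x[12] = 11; x[13] = 8; x[14] = 14; x[15] = 2; x[16] = 3; x[17] = 1; x[18] = 5; x[19] = 20; x[20] = 13; x[21] = 4; x[22] = 22.
Since x[22] = x[0] = 22, the sequence is periodic with period 22.
So x[420] = x[0 + ((420-0) mod 22)] = x[2] = 12.

12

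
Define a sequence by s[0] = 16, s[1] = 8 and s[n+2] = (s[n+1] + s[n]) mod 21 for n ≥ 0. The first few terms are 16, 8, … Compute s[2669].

10

s[0] = 16, s[1] = 8, s[2] = 3, s[3] = 11, s[4] = 14, s[5] = 4, s[6] = 18, s[7] = 1, s[8] = 19, s[9] = 20, s[10] = 18, s[11] = 17, s[12] = 14, s[13] = 10, s[14] = 3, s[15] = 13, s[16] = 16, s[17] = 8.
Since (s[16], s[17]) = (s[0], s[1]) = (16, 8) (two consecutive terms determine the rest), the sequence is periodic with period 16.
(2669 - 0) mod 16 = 13, so s[2669] = s[13] = 10.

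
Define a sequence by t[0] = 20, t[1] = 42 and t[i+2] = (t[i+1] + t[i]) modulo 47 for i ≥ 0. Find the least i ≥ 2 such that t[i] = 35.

Computing terms: t[0] = 20, t[1] = 42, t[2] = 15, t[3] = 10, t[4] = 25, t[5] = 35, t[6] = 13, t[7] = 1, t[8] = 14, t[9] = 15, t[10] = 29, t[11] = 44, t[12] = 26, t[13] = 23, t[14] = 2, t[15] = 25, t[16] = 27, t[17] = 5, t[18] = 32, t[19] = 37, t[20] = 22, t[21] = 12, t[22] = 34, t[23] = 46, t[24] = 33, t[25] = 32, t[26] = 18, t[27] = 3, t[28] = 21, t[29] = 24, t[30] = 45, t[31] = 22, t[32] = 20, t[33] = 42.
Since (t[32], t[33]) = (t[0], t[1]) = (20, 42) (two consecutive terms determine the rest), the sequence is periodic with period 32.
The value 35 first appears (with i ≥ 2) at t[5].

5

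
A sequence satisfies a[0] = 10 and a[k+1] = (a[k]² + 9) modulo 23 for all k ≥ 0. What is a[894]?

Computing terms: a[0] = 10; a[1] = 17; a[2] = 22; a[3] = 10.
The sequence repeats with period 3.
So a[894] = a[0 + ((894-0) mod 3)] = a[0] = 10.

10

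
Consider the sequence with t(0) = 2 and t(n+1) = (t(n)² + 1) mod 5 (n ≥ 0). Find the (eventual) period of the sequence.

3

Listing terms: t(0) = 2, t(1) = 0, t(2) = 1, t(3) = 2.
The sequence repeats with period 3.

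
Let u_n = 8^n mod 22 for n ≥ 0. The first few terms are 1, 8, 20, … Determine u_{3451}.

u_0 = 1, u_1 = 8, u_2 = 20, u_3 = 6, u_4 = 4, u_5 = 10, u_6 = 14, u_7 = 2, u_8 = 16, u_9 = 18, u_{10} = 12, u_{11} = 8.
Since u_{11} = u_1 = 8, the sequence is eventually periodic: after a pre-period of length 1 it cycles with period 10.
For n ≥ 1, u_n depends only on (n - 1) mod 10. (3451 - 1) mod 10 = 0, so u_{3451} = u_1 = 8.

8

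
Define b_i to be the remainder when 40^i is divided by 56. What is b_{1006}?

16

Listing terms: b_1 = 40; b_2 = 32; b_3 = 48; b_4 = 16; b_5 = 24; b_6 = 8; b_7 = 40.
Since b_7 = b_1 = 40, the sequence is periodic with period 6.
(1006 - 1) mod 6 = 3, so b_{1006} = b_4 = 16.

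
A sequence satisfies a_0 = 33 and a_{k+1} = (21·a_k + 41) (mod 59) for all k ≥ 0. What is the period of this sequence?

29

Computing terms: a_0 = 33; a_1 = 26; a_2 = 56; a_3 = 37; a_4 = 51; a_5 = 50; a_6 = 29; a_7 = 1; a_8 = 3; a_9 = 45; a_{10} = 42; a_{11} = 38; a_{12} = 13; a_{13} = 19; a_{14} = 27; a_{15} = 18; a_{16} = 6; a_{17} = 49; a_{18} = 8; a_{19} = 32; a_{20} = 5; a_{21} = 28; a_{22} = 39; a_{23} = 34; a_{24} = 47; a_{25} = 25; a_{26} = 35; a_{27} = 9; a_{28} = 53; a_{29} = 33.
The sequence repeats with period 29.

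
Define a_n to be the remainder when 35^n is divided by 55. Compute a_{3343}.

30

Listing terms: a_1 = 35, a_2 = 15, a_3 = 30, a_4 = 5, a_5 = 10, a_6 = 20, a_7 = 40, a_8 = 25, a_9 = 50, a_{10} = 45, a_{11} = 35.
Since a_{11} = a_1 = 35, the sequence is periodic with period 10.
So a_{3343} = a_{1 + ((3343-1) mod 10)} = a_3 = 30.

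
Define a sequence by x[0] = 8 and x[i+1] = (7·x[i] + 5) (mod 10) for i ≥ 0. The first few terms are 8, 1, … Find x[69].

1

We have x[0] = 8, x[1] = 1, x[2] = 2, x[3] = 9, x[4] = 8.
Since x[4] = x[0] = 8, the sequence is periodic with period 4.
(69 - 0) mod 4 = 1, so x[69] = x[1] = 1.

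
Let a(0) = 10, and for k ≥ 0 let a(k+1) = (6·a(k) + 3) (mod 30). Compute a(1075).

a(0) = 10,  a(1) = 3,  a(2) = 21,  a(3) = 9,  a(4) = 27,  a(5) = 15,  a(6) = 3.
Since a(6) = a(1) = 3, the sequence is eventually periodic: after a pre-period of length 1 it cycles with period 5.
For k ≥ 1, a(k) depends only on (k - 1) mod 5. (1075 - 1) mod 5 = 4, so a(1075) = a(5) = 15.

15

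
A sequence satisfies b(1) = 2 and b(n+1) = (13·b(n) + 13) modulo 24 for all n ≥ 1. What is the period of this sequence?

24

We have b(1) = 2; b(2) = 15; b(3) = 16; b(4) = 5; b(5) = 6; b(6) = 19; b(7) = 20; b(8) = 9; b(9) = 10; b(10) = 23; b(11) = 0; b(12) = 13; b(13) = 14; b(14) = 3; b(15) = 4; b(16) = 17; b(17) = 18; b(18) = 7; b(19) = 8; b(20) = 21; b(21) = 22; b(22) = 11; b(23) = 12; b(24) = 1; b(25) = 2.
Since b(25) = b(1) = 2, the sequence is periodic with period 24.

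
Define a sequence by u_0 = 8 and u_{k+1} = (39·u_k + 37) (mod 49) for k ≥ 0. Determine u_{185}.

19

Computing terms: u_0 = 8, u_1 = 6, u_2 = 26, u_3 = 22, u_4 = 13, u_5 = 5, u_6 = 36, u_7 = 20, u_8 = 33, u_9 = 1, u_{10} = 27, u_{11} = 12, u_{12} = 15, u_{13} = 34, u_{14} = 40, u_{15} = 29, u_{16} = 41, u_{17} = 19, u_{18} = 43, u_{19} = 48, u_{20} = 47, u_{21} = 8.
The sequence repeats with period 21.
(185 - 0) mod 21 = 17, so u_{185} = u_{17} = 19.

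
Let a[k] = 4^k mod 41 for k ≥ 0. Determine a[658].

18

We have a[0] = 1; a[1] = 4; a[2] = 16; a[3] = 23; a[4] = 10; a[5] = 40; a[6] = 37; a[7] = 25; a[8] = 18; a[9] = 31; a[10] = 1.
The sequence repeats with period 10.
(658 - 0) mod 10 = 8, so a[658] = a[8] = 18.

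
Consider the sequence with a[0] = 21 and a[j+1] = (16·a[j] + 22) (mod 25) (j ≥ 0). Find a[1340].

a[0] = 21; a[1] = 8; a[2] = 0; a[3] = 22; a[4] = 24; a[5] = 6; a[6] = 18; a[7] = 10; a[8] = 7; a[9] = 9; a[10] = 16; a[11] = 3; a[12] = 20; a[13] = 17; a[14] = 19; a[15] = 1; a[16] = 13; a[17] = 5; a[18] = 2; a[19] = 4; a[20] = 11; a[21] = 23; a[22] = 15; a[23] = 12; a[24] = 14; a[25] = 21.
The sequence repeats with period 25.
So a[1340] = a[0 + ((1340-0) mod 25)] = a[15] = 1.

1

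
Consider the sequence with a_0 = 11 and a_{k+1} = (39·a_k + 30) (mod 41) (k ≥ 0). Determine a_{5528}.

20

Listing terms: a_0 = 11,  a_1 = 8,  a_2 = 14,  a_3 = 2,  a_4 = 26,  a_5 = 19,  a_6 = 33,  a_7 = 5,  a_8 = 20,  a_9 = 31,  a_{10} = 9,  a_{11} = 12,  a_{12} = 6,  a_{13} = 18,  a_{14} = 35,  a_{15} = 1,  a_{16} = 28,  a_{17} = 15,  a_{18} = 0,  a_{19} = 30,  a_{20} = 11.
The sequence repeats with period 20.
(5528 - 0) mod 20 = 8, so a_{5528} = a_8 = 20.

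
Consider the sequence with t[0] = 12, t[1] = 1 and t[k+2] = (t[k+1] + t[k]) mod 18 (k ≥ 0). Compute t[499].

We have t[0] = 12,  t[1] = 1,  t[2] = 13,  t[3] = 14,  t[4] = 9,  t[5] = 5,  t[6] = 14,  t[7] = 1,  t[8] = 15,  t[9] = 16,  t[10] = 13,  t[11] = 11,  t[12] = 6,  t[13] = 17,  t[14] = 5,  t[15] = 4,  t[16] = 9,  t[17] = 13,  t[18] = 4,  t[19] = 17,  t[20] = 3,  t[21] = 2,  t[22] = 5,  t[23] = 7,  t[24] = 12,  t[25] = 1.
Since (t[24], t[25]) = (t[0], t[1]) = (12, 1) (two consecutive terms determine the rest), the sequence is periodic with period 24.
So t[499] = t[0 + ((499-0) mod 24)] = t[19] = 17.

17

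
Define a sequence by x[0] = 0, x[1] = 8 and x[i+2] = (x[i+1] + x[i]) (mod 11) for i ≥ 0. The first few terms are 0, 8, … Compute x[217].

5

Listing terms: x[0] = 0, x[1] = 8, x[2] = 8, x[3] = 5, x[4] = 2, x[5] = 7, x[6] = 9, x[7] = 5, x[8] = 3, x[9] = 8, x[10] = 0, x[11] = 8.
Since (x[10], x[11]) = (x[0], x[1]) = (0, 8) (two consecutive terms determine the rest), the sequence is periodic with period 10.
(217 - 0) mod 10 = 7, so x[217] = x[7] = 5.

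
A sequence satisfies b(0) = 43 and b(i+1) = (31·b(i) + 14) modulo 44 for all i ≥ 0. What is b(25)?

We have b(0) = 43,  b(1) = 27,  b(2) = 15,  b(3) = 39,  b(4) = 35,  b(5) = 43.
Since b(5) = b(0) = 43, the sequence is periodic with period 5.
(25 - 0) mod 5 = 0, so b(25) = b(0) = 43.

43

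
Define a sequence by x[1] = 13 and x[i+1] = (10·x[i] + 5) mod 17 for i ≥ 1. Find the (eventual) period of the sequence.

16

x[1] = 13, x[2] = 16, x[3] = 12, x[4] = 6, x[5] = 14, x[6] = 9, x[7] = 10, x[8] = 3, x[9] = 1, x[10] = 15, x[11] = 2, x[12] = 8, x[13] = 0, x[14] = 5, x[15] = 4, x[16] = 11, x[17] = 13.
Since x[17] = x[1] = 13, the sequence is periodic with period 16.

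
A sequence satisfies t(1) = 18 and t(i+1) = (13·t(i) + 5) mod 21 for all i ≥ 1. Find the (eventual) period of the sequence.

6

Listing terms: t(1) = 18,  t(2) = 8,  t(3) = 4,  t(4) = 15,  t(5) = 11,  t(6) = 1,  t(7) = 18.
The sequence repeats with period 6.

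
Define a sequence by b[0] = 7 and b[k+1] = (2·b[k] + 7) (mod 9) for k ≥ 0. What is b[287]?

Computing terms: b[0] = 7; b[1] = 3; b[2] = 4; b[3] = 6; b[4] = 1; b[5] = 0; b[6] = 7.
The sequence repeats with period 6.
(287 - 0) mod 6 = 5, so b[287] = b[5] = 0.

0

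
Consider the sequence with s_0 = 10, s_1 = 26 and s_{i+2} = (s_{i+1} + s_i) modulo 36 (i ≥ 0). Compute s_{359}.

16

Listing terms: s_0 = 10; s_1 = 26; s_2 = 0; s_3 = 26; s_4 = 26; s_5 = 16; s_6 = 6; s_7 = 22; s_8 = 28; s_9 = 14; s_{10} = 6; s_{11} = 20; s_{12} = 26; s_{13} = 10; s_{14} = 0; s_{15} = 10; s_{16} = 10; s_{17} = 20; s_{18} = 30; s_{19} = 14; s_{20} = 8; s_{21} = 22; s_{22} = 30; s_{23} = 16; s_{24} = 10; s_{25} = 26.
The sequence repeats with period 24.
(359 - 0) mod 24 = 23, so s_{359} = s_{23} = 16.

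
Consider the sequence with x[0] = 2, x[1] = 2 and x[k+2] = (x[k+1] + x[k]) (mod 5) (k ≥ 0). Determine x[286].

1

x[0] = 2, x[1] = 2, x[2] = 4, x[3] = 1, x[4] = 0, x[5] = 1, x[6] = 1, x[7] = 2, x[8] = 3, x[9] = 0, x[10] = 3, x[11] = 3, x[12] = 1, x[13] = 4, x[14] = 0, x[15] = 4, x[16] = 4, x[17] = 3, x[18] = 2, x[19] = 0, x[20] = 2, x[21] = 2.
The sequence repeats with period 20.
So x[286] = x[0 + ((286-0) mod 20)] = x[6] = 1.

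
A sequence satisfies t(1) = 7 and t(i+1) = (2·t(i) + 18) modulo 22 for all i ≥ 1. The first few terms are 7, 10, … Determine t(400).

0

Computing terms: t(1) = 7, t(2) = 10, t(3) = 16, t(4) = 6, t(5) = 8, t(6) = 12, t(7) = 20, t(8) = 14, t(9) = 2, t(10) = 0, t(11) = 18, t(12) = 10.
Since t(12) = t(2) = 10, the sequence is eventually periodic: after a pre-period of length 1 it cycles with period 10.
For i ≥ 2, t(i) depends only on (i - 2) mod 10. (400 - 2) mod 10 = 8, so t(400) = t(10) = 0.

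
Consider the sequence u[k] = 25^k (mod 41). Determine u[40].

Computing terms: u[0] = 1, u[1] = 25, u[2] = 10, u[3] = 4, u[4] = 18, u[5] = 40, u[6] = 16, u[7] = 31, u[8] = 37, u[9] = 23, u[10] = 1.
The sequence repeats with period 10.
(40 - 0) mod 10 = 0, so u[40] = u[0] = 1.

1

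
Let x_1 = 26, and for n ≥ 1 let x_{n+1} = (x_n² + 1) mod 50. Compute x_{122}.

Listing terms: x_1 = 26; x_2 = 27; x_3 = 30; x_4 = 1; x_5 = 2; x_6 = 5; x_7 = 26.
The sequence repeats with period 6.
So x_{122} = x_{1 + ((122-1) mod 6)} = x_2 = 27.

27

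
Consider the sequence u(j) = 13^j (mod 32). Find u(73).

Computing terms: u(1) = 13,  u(2) = 9,  u(3) = 21,  u(4) = 17,  u(5) = 29,  u(6) = 25,  u(7) = 5,  u(8) = 1,  u(9) = 13.
The sequence repeats with period 8.
(73 - 1) mod 8 = 0, so u(73) = u(1) = 13.

13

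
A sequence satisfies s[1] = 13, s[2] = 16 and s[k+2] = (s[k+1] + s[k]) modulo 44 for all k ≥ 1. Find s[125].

30

Listing terms: s[1] = 13,  s[2] = 16,  s[3] = 29,  s[4] = 1,  s[5] = 30,  s[6] = 31,  s[7] = 17,  s[8] = 4,  s[9] = 21,  s[10] = 25,  s[11] = 2,  s[12] = 27,  s[13] = 29,  s[14] = 12,  s[15] = 41,  s[16] = 9,  s[17] = 6,  s[18] = 15,  s[19] = 21,  s[20] = 36,  s[21] = 13,  s[22] = 5,  s[23] = 18,  s[24] = 23,  s[25] = 41,  s[26] = 20,  s[27] = 17,  s[28] = 37,  s[29] = 10,  s[30] = 3,  s[31] = 13,  s[32] = 16.
The sequence repeats with period 30.
(125 - 1) mod 30 = 4, so s[125] = s[5] = 30.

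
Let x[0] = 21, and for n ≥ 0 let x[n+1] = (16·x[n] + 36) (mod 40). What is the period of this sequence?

x[0] = 21, x[1] = 12, x[2] = 28, x[3] = 4, x[4] = 20, x[5] = 36, x[6] = 12.
Since x[6] = x[1] = 12, the sequence is eventually periodic: after a pre-period of length 1 it cycles with period 5.

5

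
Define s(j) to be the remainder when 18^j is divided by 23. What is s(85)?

16

We have s(0) = 1, s(1) = 18, s(2) = 2, s(3) = 13, s(4) = 4, s(5) = 3, s(6) = 8, s(7) = 6, s(8) = 16, s(9) = 12, s(10) = 9, s(11) = 1.
Since s(11) = s(0) = 1, the sequence is periodic with period 11.
(85 - 0) mod 11 = 8, so s(85) = s(8) = 16.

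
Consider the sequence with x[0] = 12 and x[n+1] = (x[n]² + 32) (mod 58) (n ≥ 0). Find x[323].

52

x[0] = 12, x[1] = 2, x[2] = 36, x[3] = 52, x[4] = 10, x[5] = 16, x[6] = 56, x[7] = 36.
Since x[7] = x[2] = 36, the sequence is eventually periodic: after a pre-period of length 2 it cycles with period 5.
For n ≥ 2, x[n] depends only on (n - 2) mod 5. (323 - 2) mod 5 = 1, so x[323] = x[3] = 52.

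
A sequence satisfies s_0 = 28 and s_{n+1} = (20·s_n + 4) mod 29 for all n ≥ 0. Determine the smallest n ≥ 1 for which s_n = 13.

1

Listing terms: s_0 = 28; s_1 = 13; s_2 = 3; s_3 = 6; s_4 = 8; s_5 = 19; s_6 = 7; s_7 = 28.
The sequence repeats with period 7.
The value 13 first appears (with n ≥ 1) at s_1.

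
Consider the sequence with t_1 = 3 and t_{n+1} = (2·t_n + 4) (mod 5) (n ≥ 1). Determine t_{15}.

4

We have t_1 = 3; t_2 = 0; t_3 = 4; t_4 = 2; t_5 = 3.
The sequence repeats with period 4.
(15 - 1) mod 4 = 2, so t_{15} = t_3 = 4.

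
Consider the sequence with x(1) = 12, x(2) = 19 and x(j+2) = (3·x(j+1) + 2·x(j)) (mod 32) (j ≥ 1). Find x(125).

We have x(1) = 12, x(2) = 19, x(3) = 17, x(4) = 25, x(5) = 13, x(6) = 25, x(7) = 5, x(8) = 1, x(9) = 13, x(10) = 9, x(11) = 21, x(12) = 17, x(13) = 29, x(14) = 25, x(15) = 5.
Since (x(14), x(15)) = (x(6), x(7)) = (25, 5) (two consecutive terms determine the rest), the sequence is eventually periodic: after a pre-period of length 5 it cycles with period 8.
For j ≥ 6, x(j) depends only on (j - 6) mod 8. (125 - 6) mod 8 = 7, so x(125) = x(13) = 29.

29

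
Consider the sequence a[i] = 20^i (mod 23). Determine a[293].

21

a[1] = 20, a[2] = 9, a[3] = 19, a[4] = 12, a[5] = 10, a[6] = 16, a[7] = 21, a[8] = 6, a[9] = 5, a[10] = 8, a[11] = 22, a[12] = 3, a[13] = 14, a[14] = 4, a[15] = 11, a[16] = 13, a[17] = 7, a[18] = 2, a[19] = 17, a[20] = 18, a[21] = 15, a[22] = 1, a[23] = 20.
Since a[23] = a[1] = 20, the sequence is periodic with period 22.
So a[293] = a[1 + ((293-1) mod 22)] = a[7] = 21.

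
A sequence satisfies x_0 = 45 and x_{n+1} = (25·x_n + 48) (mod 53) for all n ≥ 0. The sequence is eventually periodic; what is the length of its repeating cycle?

26

Computing terms: x_0 = 45,  x_1 = 7,  x_2 = 11,  x_3 = 5,  x_4 = 14,  x_5 = 27,  x_6 = 34,  x_7 = 50,  x_8 = 26,  x_9 = 9,  x_{10} = 8,  x_{11} = 36,  x_{12} = 47,  x_{13} = 4,  x_{14} = 42,  x_{15} = 38,  x_{16} = 44,  x_{17} = 35,  x_{18} = 22,  x_{19} = 15,  x_{20} = 52,  x_{21} = 23,  x_{22} = 40,  x_{23} = 41,  x_{24} = 13,  x_{25} = 2,  x_{26} = 45.
Since x_{26} = x_0 = 45, the sequence is periodic with period 26.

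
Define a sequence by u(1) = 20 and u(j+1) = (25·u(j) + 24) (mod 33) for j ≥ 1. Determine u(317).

29

u(1) = 20, u(2) = 29, u(3) = 23, u(4) = 5, u(5) = 17, u(6) = 20.
Since u(6) = u(1) = 20, the sequence is periodic with period 5.
So u(317) = u(1 + ((317-1) mod 5)) = u(2) = 29.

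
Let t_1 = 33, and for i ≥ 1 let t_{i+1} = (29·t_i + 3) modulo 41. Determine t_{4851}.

Listing terms: t_1 = 33,  t_2 = 17,  t_3 = 4,  t_4 = 37,  t_5 = 10,  t_6 = 6,  t_7 = 13,  t_8 = 11,  t_9 = 35,  t_{10} = 34,  t_{11} = 5,  t_{12} = 25,  t_{13} = 31,  t_{14} = 0,  t_{15} = 3,  t_{16} = 8,  t_{17} = 30,  t_{18} = 12,  t_{19} = 23,  t_{20} = 14,  t_{21} = 40,  t_{22} = 15,  t_{23} = 28,  t_{24} = 36,  t_{25} = 22,  t_{26} = 26,  t_{27} = 19,  t_{28} = 21,  t_{29} = 38,  t_{30} = 39,  t_{31} = 27,  t_{32} = 7,  t_{33} = 1,  t_{34} = 32,  t_{35} = 29,  t_{36} = 24,  t_{37} = 2,  t_{38} = 20,  t_{39} = 9,  t_{40} = 18,  t_{41} = 33.
Since t_{41} = t_1 = 33, the sequence is periodic with period 40.
So t_{4851} = t_{1 + ((4851-1) mod 40)} = t_{11} = 5.

5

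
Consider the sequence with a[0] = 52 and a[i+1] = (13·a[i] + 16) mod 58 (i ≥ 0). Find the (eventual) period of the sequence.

14

We have a[0] = 52; a[1] = 54; a[2] = 22; a[3] = 12; a[4] = 56; a[5] = 48; a[6] = 2; a[7] = 42; a[8] = 40; a[9] = 14; a[10] = 24; a[11] = 38; a[12] = 46; a[13] = 34; a[14] = 52.
Since a[14] = a[0] = 52, the sequence is periodic with period 14.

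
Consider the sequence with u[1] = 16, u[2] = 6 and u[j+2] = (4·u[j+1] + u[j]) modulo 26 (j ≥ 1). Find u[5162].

18

We have u[1] = 16, u[2] = 6, u[3] = 14, u[4] = 10, u[5] = 2, u[6] = 18, u[7] = 22, u[8] = 2, u[9] = 4, u[10] = 18, u[11] = 24, u[12] = 10, u[13] = 12, u[14] = 6, u[15] = 10, u[16] = 20, u[17] = 12, u[18] = 16, u[19] = 24, u[20] = 8, u[21] = 4, u[22] = 24, u[23] = 22, u[24] = 8, u[25] = 2, u[26] = 16, u[27] = 14, u[28] = 20, u[29] = 16, u[30] = 6.
Since (u[29], u[30]) = (u[1], u[2]) = (16, 6) (two consecutive terms determine the rest), the sequence is periodic with period 28.
So u[5162] = u[1 + ((5162-1) mod 28)] = u[10] = 18.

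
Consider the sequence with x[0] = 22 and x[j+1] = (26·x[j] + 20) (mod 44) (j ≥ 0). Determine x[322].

Computing terms: x[0] = 22,  x[1] = 20,  x[2] = 12,  x[3] = 24,  x[4] = 28,  x[5] = 0,  x[6] = 20.
Since x[6] = x[1] = 20, the sequence is eventually periodic: after a pre-period of length 1 it cycles with period 5.
For j ≥ 1, x[j] depends only on (j - 1) mod 5. (322 - 1) mod 5 = 1, so x[322] = x[2] = 12.

12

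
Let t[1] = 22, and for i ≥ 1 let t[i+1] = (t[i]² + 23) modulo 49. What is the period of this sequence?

7

We have t[1] = 22, t[2] = 17, t[3] = 18, t[4] = 4, t[5] = 39, t[6] = 25, t[7] = 11, t[8] = 46, t[9] = 32, t[10] = 18.
Since t[10] = t[3] = 18, the sequence is eventually periodic: after a pre-period of length 2 it cycles with period 7.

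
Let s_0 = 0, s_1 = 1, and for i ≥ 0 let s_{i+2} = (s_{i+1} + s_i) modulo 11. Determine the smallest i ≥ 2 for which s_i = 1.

2

Listing terms: s_0 = 0; s_1 = 1; s_2 = 1; s_3 = 2; s_4 = 3; s_5 = 5; s_6 = 8; s_7 = 2; s_8 = 10; s_9 = 1; s_{10} = 0; s_{11} = 1.
The sequence repeats with period 10.
The value 1 first appears (with i ≥ 2) at s_2.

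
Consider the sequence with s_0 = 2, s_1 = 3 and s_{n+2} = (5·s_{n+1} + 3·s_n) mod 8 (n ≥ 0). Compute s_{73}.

We have s_0 = 2, s_1 = 3, s_2 = 5, s_3 = 2, s_4 = 1, s_5 = 3, s_6 = 2, s_7 = 3.
Since (s_6, s_7) = (s_0, s_1) = (2, 3) (two consecutive terms determine the rest), the sequence is periodic with period 6.
So s_{73} = s_{0 + ((73-0) mod 6)} = s_1 = 3.

3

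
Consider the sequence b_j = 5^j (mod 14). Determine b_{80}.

Listing terms: b_0 = 1, b_1 = 5, b_2 = 11, b_3 = 13, b_4 = 9, b_5 = 3, b_6 = 1.
The sequence repeats with period 6.
(80 - 0) mod 6 = 2, so b_{80} = b_2 = 11.

11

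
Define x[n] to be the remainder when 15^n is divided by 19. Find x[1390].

9

Computing terms: x[0] = 1,  x[1] = 15,  x[2] = 16,  x[3] = 12,  x[4] = 9,  x[5] = 2,  x[6] = 11,  x[7] = 13,  x[8] = 5,  x[9] = 18,  x[10] = 4,  x[11] = 3,  x[12] = 7,  x[13] = 10,  x[14] = 17,  x[15] = 8,  x[16] = 6,  x[17] = 14,  x[18] = 1.
Since x[18] = x[0] = 1, the sequence is periodic with period 18.
(1390 - 0) mod 18 = 4, so x[1390] = x[4] = 9.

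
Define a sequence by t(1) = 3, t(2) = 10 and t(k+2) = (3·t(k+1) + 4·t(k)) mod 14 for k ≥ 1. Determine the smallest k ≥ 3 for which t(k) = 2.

6

t(1) = 3; t(2) = 10; t(3) = 0; t(4) = 12; t(5) = 8; t(6) = 2; t(7) = 10; t(8) = 10; t(9) = 0.
Since (t(8), t(9)) = (t(2), t(3)) = (10, 0) (two consecutive terms determine the rest), the sequence is eventually periodic: after a pre-period of length 1 it cycles with period 6.
The value 2 first appears (with k ≥ 3) at t(6).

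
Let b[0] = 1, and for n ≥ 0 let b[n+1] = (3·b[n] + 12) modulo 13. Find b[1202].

Computing terms: b[0] = 1,  b[1] = 2,  b[2] = 5,  b[3] = 1.
Since b[3] = b[0] = 1, the sequence is periodic with period 3.
So b[1202] = b[0 + ((1202-0) mod 3)] = b[2] = 5.

5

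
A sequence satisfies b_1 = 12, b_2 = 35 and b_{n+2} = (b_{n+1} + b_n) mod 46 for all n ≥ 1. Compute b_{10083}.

1

Computing terms: b_1 = 12,  b_2 = 35,  b_3 = 1,  b_4 = 36,  b_5 = 37,  b_6 = 27,  b_7 = 18,  b_8 = 45,  b_9 = 17,  b_{10} = 16,  b_{11} = 33,  b_{12} = 3,  b_{13} = 36,  b_{14} = 39,  b_{15} = 29,  b_{16} = 22,  b_{17} = 5,  b_{18} = 27,  b_{19} = 32,  b_{20} = 13,  b_{21} = 45,  b_{22} = 12,  b_{23} = 11,  b_{24} = 23,  b_{25} = 34,  b_{26} = 11,  b_{27} = 45,  b_{28} = 10,  b_{29} = 9,  b_{30} = 19,  b_{31} = 28,  b_{32} = 1,  b_{33} = 29,  b_{34} = 30,  b_{35} = 13,  b_{36} = 43,  b_{37} = 10,  b_{38} = 7,  b_{39} = 17,  b_{40} = 24,  b_{41} = 41,  b_{42} = 19,  b_{43} = 14,  b_{44} = 33,  b_{45} = 1,  b_{46} = 34,  b_{47} = 35,  b_{48} = 23,  b_{49} = 12,  b_{50} = 35.
The sequence repeats with period 48.
So b_{10083} = b_{1 + ((10083-1) mod 48)} = b_3 = 1.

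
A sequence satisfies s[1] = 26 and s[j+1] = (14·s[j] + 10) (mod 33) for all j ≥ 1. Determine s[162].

11

We have s[1] = 26,  s[2] = 11,  s[3] = 32,  s[4] = 29,  s[5] = 20,  s[6] = 26.
Since s[6] = s[1] = 26, the sequence is periodic with period 5.
So s[162] = s[1 + ((162-1) mod 5)] = s[2] = 11.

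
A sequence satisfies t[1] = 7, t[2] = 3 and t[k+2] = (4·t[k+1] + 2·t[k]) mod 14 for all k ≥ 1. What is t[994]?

6

Computing terms: t[1] = 7; t[2] = 3; t[3] = 12; t[4] = 12; t[5] = 2; t[6] = 4; t[7] = 6; t[8] = 4; t[9] = 0; t[10] = 8; t[11] = 4; t[12] = 4; t[13] = 10; t[14] = 6; t[15] = 2; t[16] = 6; t[17] = 0; t[18] = 12; t[19] = 6; t[20] = 6; t[21] = 8; t[22] = 2; t[23] = 10; t[24] = 2; t[25] = 0; t[26] = 4; t[27] = 2; t[28] = 2; t[29] = 12; t[30] = 10; t[31] = 8; t[32] = 10; t[33] = 0; t[34] = 6; t[35] = 10; t[36] = 10; t[37] = 4; t[38] = 8; t[39] = 12; t[40] = 8; t[41] = 0; t[42] = 2; t[43] = 8; t[44] = 8; t[45] = 6; t[46] = 12; t[47] = 4; t[48] = 12; t[49] = 0; t[50] = 10; t[51] = 12; t[52] = 12.
Since (t[51], t[52]) = (t[3], t[4]) = (12, 12) (two consecutive terms determine the rest), the sequence is eventually periodic: after a pre-period of length 2 it cycles with period 48.
For k ≥ 3, t[k] depends only on (k - 3) mod 48. (994 - 3) mod 48 = 31, so t[994] = t[34] = 6.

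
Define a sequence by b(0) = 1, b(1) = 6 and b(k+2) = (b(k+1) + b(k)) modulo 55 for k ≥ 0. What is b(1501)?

We have b(0) = 1,  b(1) = 6,  b(2) = 7,  b(3) = 13,  b(4) = 20,  b(5) = 33,  b(6) = 53,  b(7) = 31,  b(8) = 29,  b(9) = 5,  b(10) = 34,  b(11) = 39,  b(12) = 18,  b(13) = 2,  b(14) = 20,  b(15) = 22,  b(16) = 42,  b(17) = 9,  b(18) = 51,  b(19) = 5,  b(20) = 1,  b(21) = 6.
The sequence repeats with period 20.
(1501 - 0) mod 20 = 1, so b(1501) = b(1) = 6.

6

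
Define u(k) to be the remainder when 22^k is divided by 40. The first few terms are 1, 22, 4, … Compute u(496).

We have u(0) = 1,  u(1) = 22,  u(2) = 4,  u(3) = 8,  u(4) = 16,  u(5) = 32,  u(6) = 24,  u(7) = 8.
Since u(7) = u(3) = 8, the sequence is eventually periodic: after a pre-period of length 3 it cycles with period 4.
For k ≥ 3, u(k) depends only on (k - 3) mod 4. (496 - 3) mod 4 = 1, so u(496) = u(4) = 16.

16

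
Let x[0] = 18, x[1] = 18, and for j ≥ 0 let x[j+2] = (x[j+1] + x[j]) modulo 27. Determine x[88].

x[0] = 18; x[1] = 18; x[2] = 9; x[3] = 0; x[4] = 9; x[5] = 9; x[6] = 18; x[7] = 0; x[8] = 18; x[9] = 18.
Since (x[8], x[9]) = (x[0], x[1]) = (18, 18) (two consecutive terms determine the rest), the sequence is periodic with period 8.
(88 - 0) mod 8 = 0, so x[88] = x[0] = 18.

18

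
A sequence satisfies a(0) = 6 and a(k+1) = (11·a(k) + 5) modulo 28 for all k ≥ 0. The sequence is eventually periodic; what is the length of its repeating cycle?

6

Listing terms: a(0) = 6; a(1) = 15; a(2) = 2; a(3) = 27; a(4) = 22; a(5) = 23; a(6) = 6.
The sequence repeats with period 6.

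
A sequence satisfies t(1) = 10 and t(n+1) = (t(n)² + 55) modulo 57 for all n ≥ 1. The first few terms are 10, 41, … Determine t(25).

We have t(1) = 10,  t(2) = 41,  t(3) = 26,  t(4) = 47,  t(5) = 41.
Since t(5) = t(2) = 41, the sequence is eventually periodic: after a pre-period of length 1 it cycles with period 3.
For n ≥ 2, t(n) depends only on (n - 2) mod 3. (25 - 2) mod 3 = 2, so t(25) = t(4) = 47.

47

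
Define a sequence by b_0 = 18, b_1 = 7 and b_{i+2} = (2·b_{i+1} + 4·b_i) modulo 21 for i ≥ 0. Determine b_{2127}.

Computing terms: b_0 = 18, b_1 = 7, b_2 = 2, b_3 = 11, b_4 = 9, b_5 = 20, b_6 = 13, b_7 = 1, b_8 = 12, b_9 = 7, b_{10} = 20, b_{11} = 5, b_{12} = 6, b_{13} = 11, b_{14} = 4, b_{15} = 10, b_{16} = 15, b_{17} = 7, b_{18} = 11, b_{19} = 8, b_{20} = 18, b_{21} = 5, b_{22} = 19, b_{23} = 16, b_{24} = 3, b_{25} = 7, b_{26} = 5, b_{27} = 17, b_{28} = 12, b_{29} = 8, b_{30} = 1, b_{31} = 13, b_{32} = 9, b_{33} = 7, b_{34} = 8, b_{35} = 2, b_{36} = 15, b_{37} = 17, b_{38} = 10, b_{39} = 4, b_{40} = 6, b_{41} = 7, b_{42} = 17, b_{43} = 20, b_{44} = 3, b_{45} = 2, b_{46} = 16, b_{47} = 19, b_{48} = 18, b_{49} = 7.
The sequence repeats with period 48.
So b_{2127} = b_{0 + ((2127-0) mod 48)} = b_{15} = 10.

10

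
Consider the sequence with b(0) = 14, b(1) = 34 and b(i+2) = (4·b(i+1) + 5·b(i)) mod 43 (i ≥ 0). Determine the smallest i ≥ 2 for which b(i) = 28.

Listing terms: b(0) = 14, b(1) = 34, b(2) = 34, b(3) = 5, b(4) = 18, b(5) = 11, b(6) = 5, b(7) = 32, b(8) = 24, b(9) = 41, b(10) = 26, b(11) = 8, b(12) = 33, b(13) = 0, b(14) = 36, b(15) = 15, b(16) = 25, b(17) = 3, b(18) = 8, b(19) = 4, b(20) = 13, b(21) = 29, b(22) = 9, b(23) = 9, b(24) = 38, b(25) = 25, b(26) = 32, b(27) = 38, b(28) = 11, b(29) = 19, b(30) = 2, b(31) = 17, b(32) = 35, b(33) = 10, b(34) = 0, b(35) = 7, b(36) = 28, b(37) = 18, b(38) = 40, b(39) = 35, b(40) = 39, b(41) = 30, b(42) = 14, b(43) = 34.
Since (b(42), b(43)) = (b(0), b(1)) = (14, 34) (two consecutive terms determine the rest), the sequence is periodic with period 42.
The value 28 first appears (with i ≥ 2) at b(36).

36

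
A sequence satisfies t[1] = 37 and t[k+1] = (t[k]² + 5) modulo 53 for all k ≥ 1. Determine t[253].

41

Listing terms: t[1] = 37,  t[2] = 49,  t[3] = 21,  t[4] = 22,  t[5] = 12,  t[6] = 43,  t[7] = 52,  t[8] = 6,  t[9] = 41,  t[10] = 43.
Since t[10] = t[6] = 43, the sequence is eventually periodic: after a pre-period of length 5 it cycles with period 4.
For k ≥ 6, t[k] depends only on (k - 6) mod 4. (253 - 6) mod 4 = 3, so t[253] = t[9] = 41.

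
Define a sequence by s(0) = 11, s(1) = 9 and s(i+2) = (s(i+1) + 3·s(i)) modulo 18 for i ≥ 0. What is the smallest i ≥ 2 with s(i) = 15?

3

Computing terms: s(0) = 11,  s(1) = 9,  s(2) = 6,  s(3) = 15,  s(4) = 15,  s(5) = 6,  s(6) = 15.
Since (s(5), s(6)) = (s(2), s(3)) = (6, 15) (two consecutive terms determine the rest), the sequence is eventually periodic: after a pre-period of length 2 it cycles with period 3.
The value 15 first appears (with i ≥ 2) at s(3).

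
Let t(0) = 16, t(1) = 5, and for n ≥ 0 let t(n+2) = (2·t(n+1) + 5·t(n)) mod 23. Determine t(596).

21

Computing terms: t(0) = 16; t(1) = 5; t(2) = 21; t(3) = 21; t(4) = 9; t(5) = 8; t(6) = 15; t(7) = 1; t(8) = 8; t(9) = 21; t(10) = 13; t(11) = 16; t(12) = 5.
The sequence repeats with period 11.
So t(596) = t(0 + ((596-0) mod 11)) = t(2) = 21.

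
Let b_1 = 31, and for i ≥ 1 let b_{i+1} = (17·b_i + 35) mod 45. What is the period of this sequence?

4

We have b_1 = 31,  b_2 = 22,  b_3 = 4,  b_4 = 13,  b_5 = 31.
The sequence repeats with period 4.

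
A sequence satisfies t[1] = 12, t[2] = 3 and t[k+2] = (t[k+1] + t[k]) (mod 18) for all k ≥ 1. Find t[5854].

6

Listing terms: t[1] = 12; t[2] = 3; t[3] = 15; t[4] = 0; t[5] = 15; t[6] = 15; t[7] = 12; t[8] = 9; t[9] = 3; t[10] = 12; t[11] = 15; t[12] = 9; t[13] = 6; t[14] = 15; t[15] = 3; t[16] = 0; t[17] = 3; t[18] = 3; t[19] = 6; t[20] = 9; t[21] = 15; t[22] = 6; t[23] = 3; t[24] = 9; t[25] = 12; t[26] = 3.
The sequence repeats with period 24.
So t[5854] = t[1 + ((5854-1) mod 24)] = t[22] = 6.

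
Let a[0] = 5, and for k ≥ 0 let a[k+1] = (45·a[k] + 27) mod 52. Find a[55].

18

a[0] = 5; a[1] = 44; a[2] = 31; a[3] = 18; a[4] = 5.
The sequence repeats with period 4.
(55 - 0) mod 4 = 3, so a[55] = a[3] = 18.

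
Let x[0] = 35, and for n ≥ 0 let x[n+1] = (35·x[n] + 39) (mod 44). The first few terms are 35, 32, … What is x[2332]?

Listing terms: x[0] = 35; x[1] = 32; x[2] = 15; x[3] = 36; x[4] = 23; x[5] = 8; x[6] = 11; x[7] = 28; x[8] = 7; x[9] = 20; x[10] = 35.
Since x[10] = x[0] = 35, the sequence is periodic with period 10.
So x[2332] = x[0 + ((2332-0) mod 10)] = x[2] = 15.

15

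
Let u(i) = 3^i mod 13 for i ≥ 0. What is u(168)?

We have u(0) = 1, u(1) = 3, u(2) = 9, u(3) = 1.
Since u(3) = u(0) = 1, the sequence is periodic with period 3.
So u(168) = u(0 + ((168-0) mod 3)) = u(0) = 1.

1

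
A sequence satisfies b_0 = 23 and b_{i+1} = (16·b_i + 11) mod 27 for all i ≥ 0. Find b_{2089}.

19

b_0 = 23; b_1 = 1; b_2 = 0; b_3 = 11; b_4 = 25; b_5 = 6; b_6 = 26; b_7 = 22; b_8 = 12; b_9 = 14; b_{10} = 19; b_{11} = 18; b_{12} = 2; b_{13} = 16; b_{14} = 24; b_{15} = 17; b_{16} = 13; b_{17} = 3; b_{18} = 5; b_{19} = 10; b_{20} = 9; b_{21} = 20; b_{22} = 7; b_{23} = 15; b_{24} = 8; b_{25} = 4; b_{26} = 21; b_{27} = 23.
The sequence repeats with period 27.
So b_{2089} = b_{0 + ((2089-0) mod 27)} = b_{10} = 19.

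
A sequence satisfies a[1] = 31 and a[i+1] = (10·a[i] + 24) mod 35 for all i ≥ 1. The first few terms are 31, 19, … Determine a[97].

24

Computing terms: a[1] = 31, a[2] = 19, a[3] = 4, a[4] = 29, a[5] = 34, a[6] = 14, a[7] = 24, a[8] = 19.
Since a[8] = a[2] = 19, the sequence is eventually periodic: after a pre-period of length 1 it cycles with period 6.
For i ≥ 2, a[i] depends only on (i - 2) mod 6. (97 - 2) mod 6 = 5, so a[97] = a[7] = 24.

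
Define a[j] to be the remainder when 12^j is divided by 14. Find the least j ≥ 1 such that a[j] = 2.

Computing terms: a[0] = 1; a[1] = 12; a[2] = 4; a[3] = 6; a[4] = 2; a[5] = 10; a[6] = 8; a[7] = 12.
Since a[7] = a[1] = 12, the sequence is eventually periodic: after a pre-period of length 1 it cycles with period 6.
The value 2 first appears (with j ≥ 1) at a[4].

4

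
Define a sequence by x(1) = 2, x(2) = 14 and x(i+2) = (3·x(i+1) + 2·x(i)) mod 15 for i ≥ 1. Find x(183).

4

Computing terms: x(1) = 2; x(2) = 14; x(3) = 1; x(4) = 1; x(5) = 5; x(6) = 2; x(7) = 1; x(8) = 7; x(9) = 8; x(10) = 8; x(11) = 10; x(12) = 1; x(13) = 8; x(14) = 11; x(15) = 4; x(16) = 4; x(17) = 5; x(18) = 8; x(19) = 4; x(20) = 13; x(21) = 2; x(22) = 2; x(23) = 10; x(24) = 4; x(25) = 2; x(26) = 14.
Since (x(25), x(26)) = (x(1), x(2)) = (2, 14) (two consecutive terms determine the rest), the sequence is periodic with period 24.
So x(183) = x(1 + ((183-1) mod 24)) = x(15) = 4.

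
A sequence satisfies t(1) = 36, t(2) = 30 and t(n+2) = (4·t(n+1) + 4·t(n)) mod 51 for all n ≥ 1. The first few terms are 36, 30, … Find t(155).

Computing terms: t(1) = 36,  t(2) = 30,  t(3) = 9,  t(4) = 3,  t(5) = 48,  t(6) = 0,  t(7) = 39,  t(8) = 3,  t(9) = 15,  t(10) = 21,  t(11) = 42,  t(12) = 48,  t(13) = 3,  t(14) = 0,  t(15) = 12,  t(16) = 48,  t(17) = 36,  t(18) = 30.
The sequence repeats with period 16.
So t(155) = t(1 + ((155-1) mod 16)) = t(11) = 42.

42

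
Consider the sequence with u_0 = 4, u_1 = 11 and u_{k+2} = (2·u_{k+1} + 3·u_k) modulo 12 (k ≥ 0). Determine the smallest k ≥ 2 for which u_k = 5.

3

Computing terms: u_0 = 4; u_1 = 11; u_2 = 10; u_3 = 5; u_4 = 4; u_5 = 11.
Since (u_4, u_5) = (u_0, u_1) = (4, 11) (two consecutive terms determine the rest), the sequence is periodic with period 4.
The value 5 first appears (with k ≥ 2) at u_3.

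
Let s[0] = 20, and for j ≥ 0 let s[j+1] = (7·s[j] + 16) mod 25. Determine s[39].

Listing terms: s[0] = 20; s[1] = 6; s[2] = 8; s[3] = 22; s[4] = 20.
Since s[4] = s[0] = 20, the sequence is periodic with period 4.
So s[39] = s[0 + ((39-0) mod 4)] = s[3] = 22.

22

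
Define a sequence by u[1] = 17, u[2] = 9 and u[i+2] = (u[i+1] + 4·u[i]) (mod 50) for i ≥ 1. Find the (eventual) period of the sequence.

We have u[1] = 17,  u[2] = 9,  u[3] = 27,  u[4] = 13,  u[5] = 21,  u[6] = 23,  u[7] = 7,  u[8] = 49,  u[9] = 27,  u[10] = 23,  u[11] = 31,  u[12] = 23,  u[13] = 47,  u[14] = 39,  u[15] = 27,  u[16] = 33,  u[17] = 41,  u[18] = 23,  u[19] = 37,  u[20] = 29,  u[21] = 27,  u[22] = 43,  u[23] = 1,  u[24] = 23,  u[25] = 27,  u[26] = 19,  u[27] = 27,  u[28] = 3,  u[29] = 11,  u[30] = 23,  u[31] = 17,  u[32] = 9.
The sequence repeats with period 30.

30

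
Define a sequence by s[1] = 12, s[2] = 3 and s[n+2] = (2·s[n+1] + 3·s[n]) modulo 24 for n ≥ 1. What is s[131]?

Computing terms: s[1] = 12; s[2] = 3; s[3] = 18; s[4] = 21; s[5] = 0; s[6] = 15; s[7] = 6; s[8] = 9; s[9] = 12; s[10] = 3.
Since (s[9], s[10]) = (s[1], s[2]) = (12, 3) (two consecutive terms determine the rest), the sequence is periodic with period 8.
(131 - 1) mod 8 = 2, so s[131] = s[3] = 18.

18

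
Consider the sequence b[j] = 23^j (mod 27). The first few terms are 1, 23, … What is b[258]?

Listing terms: b[0] = 1, b[1] = 23, b[2] = 16, b[3] = 17, b[4] = 13, b[5] = 2, b[6] = 19, b[7] = 5, b[8] = 7, b[9] = 26, b[10] = 4, b[11] = 11, b[12] = 10, b[13] = 14, b[14] = 25, b[15] = 8, b[16] = 22, b[17] = 20, b[18] = 1.
The sequence repeats with period 18.
So b[258] = b[0 + ((258-0) mod 18)] = b[6] = 19.

19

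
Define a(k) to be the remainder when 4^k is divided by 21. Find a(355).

a(1) = 4,  a(2) = 16,  a(3) = 1,  a(4) = 4.
The sequence repeats with period 3.
(355 - 1) mod 3 = 0, so a(355) = a(1) = 4.

4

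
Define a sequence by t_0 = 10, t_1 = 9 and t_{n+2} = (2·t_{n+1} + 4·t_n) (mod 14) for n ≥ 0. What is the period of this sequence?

48

We have t_0 = 10; t_1 = 9; t_2 = 2; t_3 = 12; t_4 = 4; t_5 = 0; t_6 = 2; t_7 = 4; t_8 = 2; t_9 = 6; t_{10} = 6; t_{11} = 8; t_{12} = 12; t_{13} = 0; t_{14} = 6; t_{15} = 12; t_{16} = 6; t_{17} = 4; t_{18} = 4; t_{19} = 10; t_{20} = 8; t_{21} = 0; t_{22} = 4; t_{23} = 8; t_{24} = 4; t_{25} = 12; t_{26} = 12; t_{27} = 2; t_{28} = 10; t_{29} = 0; t_{30} = 12; t_{31} = 10; t_{32} = 12; t_{33} = 8; t_{34} = 8; t_{35} = 6; t_{36} = 2; t_{37} = 0; t_{38} = 8; t_{39} = 2; t_{40} = 8; t_{41} = 10; t_{42} = 10; t_{43} = 4; t_{44} = 6; t_{45} = 0; t_{46} = 10; t_{47} = 6; t_{48} = 10; t_{49} = 2; t_{50} = 2; t_{51} = 12.
Since (t_{50}, t_{51}) = (t_2, t_3) = (2, 12) (two consecutive terms determine the rest), the sequence is eventually periodic: after a pre-period of length 2 it cycles with period 48.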